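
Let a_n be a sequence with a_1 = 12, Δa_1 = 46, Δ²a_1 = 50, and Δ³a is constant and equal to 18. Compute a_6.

Build the table forward from the leading diagonal:
D3: 18  18  18  18  18  18
D2: 50  68  86  104  122  140
D1: 46  96  164  250  354  476
a: 12  58  154  318  568  922

922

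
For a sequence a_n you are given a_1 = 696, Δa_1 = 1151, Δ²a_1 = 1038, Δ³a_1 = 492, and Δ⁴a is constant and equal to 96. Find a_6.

22231

Build the table forward from the leading diagonal:
Δ⁴: 96  96  96  96  96  96
Δ³: 492  588  684  780  876  972
Δ²: 1038  1530  2118  2802  3582  4458
Δ: 1151  2189  3719  5837  8639  12221
a: 696  1847  4036  7755  13592  22231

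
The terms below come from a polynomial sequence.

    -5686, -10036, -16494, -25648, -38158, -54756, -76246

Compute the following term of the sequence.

-103504

D1: -4350, -6458, -9154, -12510, -16598, -21490
D2: -2108, -2696, -3356, -4088, -4892
D3: -588, -660, -732, -804
D4: -72, -72, -72
The fourth differences are constant (-72).
-804 − 72 = -876;  -4892 − 876 = -5768;  -21490 − 5768 = -27258;  -76246 − 27258 = -103504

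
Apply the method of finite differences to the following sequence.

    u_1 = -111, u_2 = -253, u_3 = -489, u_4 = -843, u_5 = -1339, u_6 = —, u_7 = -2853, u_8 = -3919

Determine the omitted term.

Using the first 5 terms:
-142  -236  -354  -496
-94  -118  -142
-24  -24
Constant third difference = -24.
Extend forward: -142 − 24 = -166;  -496 − 166 = -662;  -1339 − 662 = -2001

-2001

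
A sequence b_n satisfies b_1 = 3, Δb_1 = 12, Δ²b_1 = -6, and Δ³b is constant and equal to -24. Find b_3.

21

Build the table forward from the leading diagonal:
Third differences: -24, -24, -24
Second differences: -6, -30, -54
First differences: 12, 6, -24
b: 3, 15, 21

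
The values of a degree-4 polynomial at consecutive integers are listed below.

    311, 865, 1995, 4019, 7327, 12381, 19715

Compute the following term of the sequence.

29935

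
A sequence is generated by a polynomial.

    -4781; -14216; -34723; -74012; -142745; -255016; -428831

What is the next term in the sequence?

-686588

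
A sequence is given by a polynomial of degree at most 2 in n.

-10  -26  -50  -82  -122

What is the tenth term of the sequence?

-442

-16  -24  -32  -40
-8  -8  -8
The second differences are constant (-8).
-40 − 8 = -48;  -122 − 48 = -170
-48 − 8 = -56;  -170 − 56 = -226
-56 − 8 = -64;  -226 − 64 = -290
-64 − 8 = -72;  -290 − 72 = -362
-72 − 8 = -80;  -362 − 80 = -442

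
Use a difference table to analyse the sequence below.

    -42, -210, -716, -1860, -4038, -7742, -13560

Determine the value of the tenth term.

Δ: -168 , -506 , -1144 , -2178 , -3704 , -5818
Δ²: -338 , -638 , -1034 , -1526 , -2114
Δ³: -300 , -396 , -492 , -588
Δ⁴: -96 , -96 , -96
Constant fourth difference = -96, so extend:
-588 − 96 = -684;  -2114 − 684 = -2798;  -5818 − 2798 = -8616;  -13560 − 8616 = -22176
-684 − 96 = -780;  -2798 − 780 = -3578;  -8616 − 3578 = -12194;  -22176 − 12194 = -34370
-780 − 96 = -876;  -3578 − 876 = -4454;  -12194 − 4454 = -16648;  -34370 − 16648 = -51018

-51018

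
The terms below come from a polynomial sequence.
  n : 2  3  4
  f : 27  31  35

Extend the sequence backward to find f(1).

23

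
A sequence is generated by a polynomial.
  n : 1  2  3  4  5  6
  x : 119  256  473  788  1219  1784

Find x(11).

7249

137 , 217 , 315 , 431 , 565
80 , 98 , 116 , 134
18 , 18 , 18
Constant third difference = 18, so extend:
134 + 18 = 152;  565 + 152 = 717;  1784 + 717 = 2501
152 + 18 = 170;  717 + 170 = 887;  2501 + 887 = 3388
170 + 18 = 188;  887 + 188 = 1075;  3388 + 1075 = 4463
188 + 18 = 206;  1075 + 206 = 1281;  4463 + 1281 = 5744
206 + 18 = 224;  1281 + 224 = 1505;  5744 + 1505 = 7249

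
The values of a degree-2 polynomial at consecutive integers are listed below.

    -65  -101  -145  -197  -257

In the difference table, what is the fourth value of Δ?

-60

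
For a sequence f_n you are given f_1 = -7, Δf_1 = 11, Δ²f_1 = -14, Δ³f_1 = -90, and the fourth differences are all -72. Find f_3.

Build the table forward from the leading diagonal:
Fourth differences: -72  -72  -72
Third differences: -90  -162  -234
Second differences: -14  -104  -266
First differences: 11  -3  -107
f: -7  4  1

1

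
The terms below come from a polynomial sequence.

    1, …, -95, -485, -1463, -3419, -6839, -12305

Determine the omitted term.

Using the last 6 terms:
First differences: -390  -978  -1956  -3420  -5466
Second differences: -588  -978  -1464  -2046
Third differences: -390  -486  -582
Fourth differences: -96  -96
Constant fourth difference = -96.
Extend backward: -390 + 96 = -294;  -588 + 294 = -294;  -390 + 294 = -96;  -95 + 96 = 1

1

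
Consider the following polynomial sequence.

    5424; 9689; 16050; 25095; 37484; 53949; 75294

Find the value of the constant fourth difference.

First differences: 4265, 6361, 9045, 12389, 16465, 21345
Second differences: 2096, 2684, 3344, 4076, 4880
Third differences: 588, 660, 732, 804
Fourth differences: 72, 72, 72

72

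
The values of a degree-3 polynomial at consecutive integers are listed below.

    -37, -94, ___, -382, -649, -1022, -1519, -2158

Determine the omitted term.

-203

Using the last 5 terms:
D1: -267  -373  -497  -639
D2: -106  -124  -142
D3: -18  -18
Constant third difference = -18.
Extend backward: -106 + 18 = -88;  -267 + 88 = -179;  -382 + 179 = -203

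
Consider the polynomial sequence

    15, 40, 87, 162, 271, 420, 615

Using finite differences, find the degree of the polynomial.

3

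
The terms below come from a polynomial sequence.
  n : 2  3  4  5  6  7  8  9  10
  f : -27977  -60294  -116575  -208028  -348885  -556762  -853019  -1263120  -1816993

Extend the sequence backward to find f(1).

-32317, -56281, -91453, -140857, -207877, -296257, -410101, -553873
-23964, -35172, -49404, -67020, -88380, -113844, -143772
-11208, -14232, -17616, -21360, -25464, -29928
-3024, -3384, -3744, -4104, -4464
-360, -360, -360, -360
The fifth differences are constant at -360.
Work back: -3024 + 360 = -2664;  -11208 + 2664 = -8544;  -23964 + 8544 = -15420;  -32317 + 15420 = -16897;  -27977 + 16897 = -11080

-11080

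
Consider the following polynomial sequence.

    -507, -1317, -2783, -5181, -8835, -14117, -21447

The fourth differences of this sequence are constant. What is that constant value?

-48

Δ: -810, -1466, -2398, -3654, -5282, -7330
Δ²: -656, -932, -1256, -1628, -2048
Δ³: -276, -324, -372, -420
Δ⁴: -48, -48, -48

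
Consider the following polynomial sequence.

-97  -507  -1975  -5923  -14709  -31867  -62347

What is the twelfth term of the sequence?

Δ: -410, -1468, -3948, -8786, -17158, -30480
Δ²: -1058, -2480, -4838, -8372, -13322
Δ³: -1422, -2358, -3534, -4950
Δ⁴: -936, -1176, -1416
Δ⁵: -240, -240
Fifth differences constant at -240.
-1416 − 240 = -1656;  -4950 − 1656 = -6606;  -13322 − 6606 = -19928;  -30480 − 19928 = -50408;  -62347 − 50408 = -112755
-1656 − 240 = -1896;  -6606 − 1896 = -8502;  -19928 − 8502 = -28430;  -50408 − 28430 = -78838;  -112755 − 78838 = -191593
-1896 − 240 = -2136;  -8502 − 2136 = -10638;  -28430 − 10638 = -39068;  -78838 − 39068 = -117906;  -191593 − 117906 = -309499
-2136 − 240 = -2376;  -10638 − 2376 = -13014;  -39068 − 13014 = -52082;  -117906 − 52082 = -169988;  -309499 − 169988 = -479487
-2376 − 240 = -2616;  -13014 − 2616 = -15630;  -52082 − 15630 = -67712;  -169988 − 67712 = -237700;  -479487 − 237700 = -717187

-717187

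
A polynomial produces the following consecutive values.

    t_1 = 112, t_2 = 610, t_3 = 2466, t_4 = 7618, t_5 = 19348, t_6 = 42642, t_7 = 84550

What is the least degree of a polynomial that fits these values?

498, 1856, 5152, 11730, 23294, 41908
1358, 3296, 6578, 11564, 18614
1938, 3282, 4986, 7050
1344, 1704, 2064
360, 360
The fifth differences are constant, so the polynomial has degree 5.

5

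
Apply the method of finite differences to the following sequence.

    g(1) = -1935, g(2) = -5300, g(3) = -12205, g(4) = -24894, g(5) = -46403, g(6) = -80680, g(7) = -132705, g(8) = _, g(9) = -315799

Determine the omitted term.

-208610

Using the first 7 terms:
First differences: -3365  -6905  -12689  -21509  -34277  -52025
Second differences: -3540  -5784  -8820  -12768  -17748
Third differences: -2244  -3036  -3948  -4980
Fourth differences: -792  -912  -1032
Fifth differences: -120  -120
Constant fifth difference = -120.
Extend forward: -1032 − 120 = -1152;  -4980 − 1152 = -6132;  -17748 − 6132 = -23880;  -52025 − 23880 = -75905;  -132705 − 75905 = -208610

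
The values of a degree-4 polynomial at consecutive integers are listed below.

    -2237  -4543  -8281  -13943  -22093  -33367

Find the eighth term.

First differences: -2306, -3738, -5662, -8150, -11274
Second differences: -1432, -1924, -2488, -3124
Third differences: -492, -564, -636
Fourth differences: -72, -72
Constant fourth difference = -72, so extend:
-636 − 72 = -708;  -3124 − 708 = -3832;  -11274 − 3832 = -15106;  -33367 − 15106 = -48473
-708 − 72 = -780;  -3832 − 780 = -4612;  -15106 − 4612 = -19718;  -48473 − 19718 = -68191

-68191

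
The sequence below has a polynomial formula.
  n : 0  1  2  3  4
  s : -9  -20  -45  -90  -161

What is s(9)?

-11, -25, -45, -71
-14, -20, -26
-6, -6
Third differences constant at -6.
-26 − 6 = -32;  -71 − 32 = -103;  -161 − 103 = -264
-32 − 6 = -38;  -103 − 38 = -141;  -264 − 141 = -405
-38 − 6 = -44;  -141 − 44 = -185;  -405 − 185 = -590
-44 − 6 = -50;  -185 − 50 = -235;  -590 − 235 = -825
-50 − 6 = -56;  -235 − 56 = -291;  -825 − 291 = -1116

-1116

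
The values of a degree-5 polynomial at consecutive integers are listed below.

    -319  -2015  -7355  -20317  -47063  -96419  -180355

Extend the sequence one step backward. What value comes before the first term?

-1696, -5340, -12962, -26746, -49356, -83936
-3644, -7622, -13784, -22610, -34580
-3978, -6162, -8826, -11970
-2184, -2664, -3144
-480, -480
The fifth differences are constant at -480.
Work back: -2184 + 480 = -1704;  -3978 + 1704 = -2274;  -3644 + 2274 = -1370;  -1696 + 1370 = -326;  -319 + 326 = 7

7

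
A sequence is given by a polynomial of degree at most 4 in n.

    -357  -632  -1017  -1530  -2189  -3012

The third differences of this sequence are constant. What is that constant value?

First differences: -275, -385, -513, -659, -823
Second differences: -110, -128, -146, -164
Third differences: -18, -18, -18

-18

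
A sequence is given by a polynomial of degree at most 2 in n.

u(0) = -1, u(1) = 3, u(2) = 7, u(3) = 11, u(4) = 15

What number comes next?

4, 4, 4, 4
The first differences are constant (4).
15 + 4 = 19

19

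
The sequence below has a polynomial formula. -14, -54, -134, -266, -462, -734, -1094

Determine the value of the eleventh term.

-3654

Δ: -40  -80  -132  -196  -272  -360
Δ²: -40  -52  -64  -76  -88
Δ³: -12  -12  -12  -12
Third differences constant at -12.
-88 − 12 = -100;  -360 − 100 = -460;  -1094 − 460 = -1554
-100 − 12 = -112;  -460 − 112 = -572;  -1554 − 572 = -2126
-112 − 12 = -124;  -572 − 124 = -696;  -2126 − 696 = -2822
-124 − 12 = -136;  -696 − 136 = -832;  -2822 − 832 = -3654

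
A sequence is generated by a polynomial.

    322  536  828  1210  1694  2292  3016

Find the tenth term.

6064

214  292  382  484  598  724
78  90  102  114  126
12  12  12  12
The third differences are constant (12).
126 + 12 = 138;  724 + 138 = 862;  3016 + 862 = 3878
138 + 12 = 150;  862 + 150 = 1012;  3878 + 1012 = 4890
150 + 12 = 162;  1012 + 162 = 1174;  4890 + 1174 = 6064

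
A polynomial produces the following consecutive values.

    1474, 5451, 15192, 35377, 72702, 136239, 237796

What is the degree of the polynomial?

5

Δ: 3977, 9741, 20185, 37325, 63537, 101557
Δ²: 5764, 10444, 17140, 26212, 38020
Δ³: 4680, 6696, 9072, 11808
Δ⁴: 2016, 2376, 2736
Δ⁵: 360, 360
The fifth differences are constant, so the polynomial has degree 5.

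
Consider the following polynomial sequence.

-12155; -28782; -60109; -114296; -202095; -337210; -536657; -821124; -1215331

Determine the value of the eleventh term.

-2454165

D1: -16627, -31327, -54187, -87799, -135115, -199447, -284467, -394207
D2: -14700, -22860, -33612, -47316, -64332, -85020, -109740
D3: -8160, -10752, -13704, -17016, -20688, -24720
D4: -2592, -2952, -3312, -3672, -4032
D5: -360, -360, -360, -360
The fifth differences are constant (-360).
-4032 − 360 = -4392;  -24720 − 4392 = -29112;  -109740 − 29112 = -138852;  -394207 − 138852 = -533059;  -1215331 − 533059 = -1748390
-4392 − 360 = -4752;  -29112 − 4752 = -33864;  -138852 − 33864 = -172716;  -533059 − 172716 = -705775;  -1748390 − 705775 = -2454165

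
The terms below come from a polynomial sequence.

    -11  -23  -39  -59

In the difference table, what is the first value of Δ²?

D1: -12, -16, -20
D2: -4, -4

-4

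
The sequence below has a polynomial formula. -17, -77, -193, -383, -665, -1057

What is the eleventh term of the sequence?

-5297

D1: -60, -116, -190, -282, -392
D2: -56, -74, -92, -110
D3: -18, -18, -18
Constant third difference = -18, so extend:
-110 − 18 = -128;  -392 − 128 = -520;  -1057 − 520 = -1577
-128 − 18 = -146;  -520 − 146 = -666;  -1577 − 666 = -2243
-146 − 18 = -164;  -666 − 164 = -830;  -2243 − 830 = -3073
-164 − 18 = -182;  -830 − 182 = -1012;  -3073 − 1012 = -4085
-182 − 18 = -200;  -1012 − 200 = -1212;  -4085 − 1212 = -5297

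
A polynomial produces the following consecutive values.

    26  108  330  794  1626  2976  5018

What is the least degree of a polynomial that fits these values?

4

Δ: 82, 222, 464, 832, 1350, 2042
Δ²: 140, 242, 368, 518, 692
Δ³: 102, 126, 150, 174
Δ⁴: 24, 24, 24
The fourth differences are constant, so the polynomial has degree 4.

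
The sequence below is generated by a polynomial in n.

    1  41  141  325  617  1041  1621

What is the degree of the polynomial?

3

D1: 40, 100, 184, 292, 424, 580
D2: 60, 84, 108, 132, 156
D3: 24, 24, 24, 24
The third differences are constant, so the polynomial has degree 3.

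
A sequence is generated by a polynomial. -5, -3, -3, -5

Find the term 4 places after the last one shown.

-33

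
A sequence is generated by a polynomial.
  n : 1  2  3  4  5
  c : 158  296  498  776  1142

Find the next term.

1608

138, 202, 278, 366
64, 76, 88
12, 12
Third differences constant at 12.
88 + 12 = 100;  366 + 100 = 466;  1142 + 466 = 1608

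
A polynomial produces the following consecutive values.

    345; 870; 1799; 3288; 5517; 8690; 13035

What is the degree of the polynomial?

D1: 525, 929, 1489, 2229, 3173, 4345
D2: 404, 560, 740, 944, 1172
D3: 156, 180, 204, 228
D4: 24, 24, 24
The fourth differences are constant, so the polynomial has degree 4.

4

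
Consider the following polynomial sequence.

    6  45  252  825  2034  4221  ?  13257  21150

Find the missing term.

Using the first 6 terms:
Δ: 39  207  573  1209  2187
Δ²: 168  366  636  978
Δ³: 198  270  342
Δ⁴: 72  72
Constant fourth difference = 72.
Extend forward: 342 + 72 = 414;  978 + 414 = 1392;  2187 + 1392 = 3579;  4221 + 3579 = 7800

7800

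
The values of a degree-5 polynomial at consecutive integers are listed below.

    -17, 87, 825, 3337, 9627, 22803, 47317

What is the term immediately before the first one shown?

-3

D1: 104, 738, 2512, 6290, 13176, 24514
D2: 634, 1774, 3778, 6886, 11338
D3: 1140, 2004, 3108, 4452
D4: 864, 1104, 1344
D5: 240, 240
The fifth differences are constant at 240.
Work back: 864 − 240 = 624;  1140 − 624 = 516;  634 − 516 = 118;  104 − 118 = -14;  -17 + 14 = -3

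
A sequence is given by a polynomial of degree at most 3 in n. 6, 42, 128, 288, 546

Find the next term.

D1: 36  86  160  258
D2: 50  74  98
D3: 24  24
Constant third difference = 24, so extend:
98 + 24 = 122;  258 + 122 = 380;  546 + 380 = 926

926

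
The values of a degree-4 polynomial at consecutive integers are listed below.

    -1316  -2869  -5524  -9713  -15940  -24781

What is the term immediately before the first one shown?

-505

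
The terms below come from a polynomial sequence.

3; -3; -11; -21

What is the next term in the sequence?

-33

Δ: -6, -8, -10
Δ²: -2, -2
Second differences constant at -2.
-10 − 2 = -12;  -21 − 12 = -33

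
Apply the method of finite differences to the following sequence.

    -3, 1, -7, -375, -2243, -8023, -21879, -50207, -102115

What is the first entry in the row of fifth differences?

-480

First differences: 4, -8, -368, -1868, -5780, -13856, -28328, -51908
Second differences: -12, -360, -1500, -3912, -8076, -14472, -23580
Third differences: -348, -1140, -2412, -4164, -6396, -9108
Fourth differences: -792, -1272, -1752, -2232, -2712
Fifth differences: -480, -480, -480, -480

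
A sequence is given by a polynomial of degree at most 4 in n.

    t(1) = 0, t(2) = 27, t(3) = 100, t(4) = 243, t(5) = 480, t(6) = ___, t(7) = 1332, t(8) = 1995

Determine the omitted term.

835

Using the first 5 terms:
First differences: 27, 73, 143, 237
Second differences: 46, 70, 94
Third differences: 24, 24
Constant third difference = 24.
Extend forward: 94 + 24 = 118;  237 + 118 = 355;  480 + 355 = 835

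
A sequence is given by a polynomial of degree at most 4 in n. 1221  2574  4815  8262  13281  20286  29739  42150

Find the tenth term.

Δ: 1353, 2241, 3447, 5019, 7005, 9453, 12411
Δ²: 888, 1206, 1572, 1986, 2448, 2958
Δ³: 318, 366, 414, 462, 510
Δ⁴: 48, 48, 48, 48
Constant fourth difference = 48, so extend:
510 + 48 = 558;  2958 + 558 = 3516;  12411 + 3516 = 15927;  42150 + 15927 = 58077
558 + 48 = 606;  3516 + 606 = 4122;  15927 + 4122 = 20049;  58077 + 20049 = 78126

78126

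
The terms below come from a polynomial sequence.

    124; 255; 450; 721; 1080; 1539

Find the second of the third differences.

First differences: 131, 195, 271, 359, 459
Second differences: 64, 76, 88, 100
Third differences: 12, 12, 12

12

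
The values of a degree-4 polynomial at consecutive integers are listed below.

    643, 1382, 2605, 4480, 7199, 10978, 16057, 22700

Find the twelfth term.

71032

Δ: 739  1223  1875  2719  3779  5079  6643
Δ²: 484  652  844  1060  1300  1564
Δ³: 168  192  216  240  264
Δ⁴: 24  24  24  24
Fourth differences constant at 24.
264 + 24 = 288;  1564 + 288 = 1852;  6643 + 1852 = 8495;  22700 + 8495 = 31195
288 + 24 = 312;  1852 + 312 = 2164;  8495 + 2164 = 10659;  31195 + 10659 = 41854
312 + 24 = 336;  2164 + 336 = 2500;  10659 + 2500 = 13159;  41854 + 13159 = 55013
336 + 24 = 360;  2500 + 360 = 2860;  13159 + 2860 = 16019;  55013 + 16019 = 71032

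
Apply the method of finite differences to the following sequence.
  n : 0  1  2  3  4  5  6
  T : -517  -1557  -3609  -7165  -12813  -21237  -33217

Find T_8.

First differences: -1040, -2052, -3556, -5648, -8424, -11980
Second differences: -1012, -1504, -2092, -2776, -3556
Third differences: -492, -588, -684, -780
Fourth differences: -96, -96, -96
Fourth differences constant at -96.
-780 − 96 = -876;  -3556 − 876 = -4432;  -11980 − 4432 = -16412;  -33217 − 16412 = -49629
-876 − 96 = -972;  -4432 − 972 = -5404;  -16412 − 5404 = -21816;  -49629 − 21816 = -71445

-71445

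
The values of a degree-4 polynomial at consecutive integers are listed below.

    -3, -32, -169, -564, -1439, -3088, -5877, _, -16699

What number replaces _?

-10244

Using the first 7 terms:
-29, -137, -395, -875, -1649, -2789
-108, -258, -480, -774, -1140
-150, -222, -294, -366
-72, -72, -72
Constant fourth difference = -72.
Extend forward: -366 − 72 = -438;  -1140 − 438 = -1578;  -2789 − 1578 = -4367;  -5877 − 4367 = -10244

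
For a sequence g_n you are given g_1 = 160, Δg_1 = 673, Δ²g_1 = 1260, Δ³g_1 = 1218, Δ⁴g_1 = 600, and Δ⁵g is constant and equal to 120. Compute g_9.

157752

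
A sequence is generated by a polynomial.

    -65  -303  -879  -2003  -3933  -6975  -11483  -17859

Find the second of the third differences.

D1: -238, -576, -1124, -1930, -3042, -4508, -6376
D2: -338, -548, -806, -1112, -1466, -1868
D3: -210, -258, -306, -354, -402
D4: -48, -48, -48, -48

-258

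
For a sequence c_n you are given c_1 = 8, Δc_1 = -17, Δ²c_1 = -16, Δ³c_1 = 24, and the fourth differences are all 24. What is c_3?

Build the table forward from the leading diagonal:
Δ⁴: 24, 24, 24
Δ³: 24, 48, 72
Δ²: -16, 8, 56
Δ: -17, -33, -25
c: 8, -9, -42

-42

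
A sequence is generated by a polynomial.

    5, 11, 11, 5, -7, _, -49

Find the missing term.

-25

Using the first 5 terms:
Δ: 6  0  -6  -12
Δ²: -6  -6  -6
Constant second difference = -6.
Extend forward: -12 − 6 = -18;  -7 − 18 = -25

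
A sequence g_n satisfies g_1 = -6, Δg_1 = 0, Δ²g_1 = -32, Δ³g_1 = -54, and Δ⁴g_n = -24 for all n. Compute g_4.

-156

Build the table forward from the leading diagonal:
Fourth differences: -24  -24  -24  -24
Third differences: -54  -78  -102  -126
Second differences: -32  -86  -164  -266
First differences: 0  -32  -118  -282
g: -6  -6  -38  -156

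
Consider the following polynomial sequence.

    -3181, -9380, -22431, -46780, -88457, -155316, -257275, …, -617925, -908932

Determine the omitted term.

-406556

Using the first 7 terms:
Δ: -6199, -13051, -24349, -41677, -66859, -101959
Δ²: -6852, -11298, -17328, -25182, -35100
Δ³: -4446, -6030, -7854, -9918
Δ⁴: -1584, -1824, -2064
Δ⁵: -240, -240
Constant fifth difference = -240.
Extend forward: -2064 − 240 = -2304;  -9918 − 2304 = -12222;  -35100 − 12222 = -47322;  -101959 − 47322 = -149281;  -257275 − 149281 = -406556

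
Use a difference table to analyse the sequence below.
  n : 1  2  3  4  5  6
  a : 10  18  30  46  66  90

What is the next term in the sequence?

Δ: 8, 12, 16, 20, 24
Δ²: 4, 4, 4, 4
Second differences constant at 4.
24 + 4 = 28;  90 + 28 = 118

118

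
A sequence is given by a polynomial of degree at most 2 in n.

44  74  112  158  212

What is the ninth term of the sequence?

Δ: 30, 38, 46, 54
Δ²: 8, 8, 8
The second differences are constant (8).
54 + 8 = 62;  212 + 62 = 274
62 + 8 = 70;  274 + 70 = 344
70 + 8 = 78;  344 + 78 = 422
78 + 8 = 86;  422 + 86 = 508

508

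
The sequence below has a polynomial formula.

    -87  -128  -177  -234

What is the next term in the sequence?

-299

Δ: -41  -49  -57
Δ²: -8  -8
Constant second difference = -8, so extend:
-57 − 8 = -65;  -234 − 65 = -299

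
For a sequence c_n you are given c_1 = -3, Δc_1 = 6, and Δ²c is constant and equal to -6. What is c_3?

Build the table forward from the leading diagonal:
D2: -6  -6  -6
D1: 6  0  -6
c: -3  3  3

3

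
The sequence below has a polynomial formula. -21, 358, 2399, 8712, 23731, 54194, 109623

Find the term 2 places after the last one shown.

350267

Δ: 379 , 2041 , 6313 , 15019 , 30463 , 55429
Δ²: 1662 , 4272 , 8706 , 15444 , 24966
Δ³: 2610 , 4434 , 6738 , 9522
Δ⁴: 1824 , 2304 , 2784
Δ⁵: 480 , 480
Constant fifth difference = 480, so extend:
2784 + 480 = 3264;  9522 + 3264 = 12786;  24966 + 12786 = 37752;  55429 + 37752 = 93181;  109623 + 93181 = 202804
3264 + 480 = 3744;  12786 + 3744 = 16530;  37752 + 16530 = 54282;  93181 + 54282 = 147463;  202804 + 147463 = 350267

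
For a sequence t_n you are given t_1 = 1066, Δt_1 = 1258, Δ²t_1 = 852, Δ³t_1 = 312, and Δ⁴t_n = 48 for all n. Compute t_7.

Build the table forward from the leading diagonal:
Fourth differences: 48  48  48  48  48  48  48
Third differences: 312  360  408  456  504  552  600
Second differences: 852  1164  1524  1932  2388  2892  3444
First differences: 1258  2110  3274  4798  6730  9118  12010
t: 1066  2324  4434  7708  12506  19236  28354

28354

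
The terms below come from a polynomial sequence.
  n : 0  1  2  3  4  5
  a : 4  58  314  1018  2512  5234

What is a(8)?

26588

First differences: 54, 256, 704, 1494, 2722
Second differences: 202, 448, 790, 1228
Third differences: 246, 342, 438
Fourth differences: 96, 96
Fourth differences constant at 96.
438 + 96 = 534;  1228 + 534 = 1762;  2722 + 1762 = 4484;  5234 + 4484 = 9718
534 + 96 = 630;  1762 + 630 = 2392;  4484 + 2392 = 6876;  9718 + 6876 = 16594
630 + 96 = 726;  2392 + 726 = 3118;  6876 + 3118 = 9994;  16594 + 9994 = 26588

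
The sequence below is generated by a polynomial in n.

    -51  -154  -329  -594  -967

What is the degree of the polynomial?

3

First differences: -103, -175, -265, -373
Second differences: -72, -90, -108
Third differences: -18, -18
The third differences are constant, so the polynomial has degree 3.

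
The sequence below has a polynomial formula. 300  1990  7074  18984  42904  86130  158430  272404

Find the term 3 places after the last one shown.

D1: 1690, 5084, 11910, 23920, 43226, 72300, 113974
D2: 3394, 6826, 12010, 19306, 29074, 41674
D3: 3432, 5184, 7296, 9768, 12600
D4: 1752, 2112, 2472, 2832
D5: 360, 360, 360
Fifth differences constant at 360.
2832 + 360 = 3192;  12600 + 3192 = 15792;  41674 + 15792 = 57466;  113974 + 57466 = 171440;  272404 + 171440 = 443844
3192 + 360 = 3552;  15792 + 3552 = 19344;  57466 + 19344 = 76810;  171440 + 76810 = 248250;  443844 + 248250 = 692094
3552 + 360 = 3912;  19344 + 3912 = 23256;  76810 + 23256 = 100066;  248250 + 100066 = 348316;  692094 + 348316 = 1040410

1040410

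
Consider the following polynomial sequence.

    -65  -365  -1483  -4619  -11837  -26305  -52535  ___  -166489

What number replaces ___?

-96623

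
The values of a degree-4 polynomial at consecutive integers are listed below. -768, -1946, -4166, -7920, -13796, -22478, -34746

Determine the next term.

First differences: -1178 , -2220 , -3754 , -5876 , -8682 , -12268
Second differences: -1042 , -1534 , -2122 , -2806 , -3586
Third differences: -492 , -588 , -684 , -780
Fourth differences: -96 , -96 , -96
The fourth differences are constant (-96).
-780 − 96 = -876;  -3586 − 876 = -4462;  -12268 − 4462 = -16730;  -34746 − 16730 = -51476

-51476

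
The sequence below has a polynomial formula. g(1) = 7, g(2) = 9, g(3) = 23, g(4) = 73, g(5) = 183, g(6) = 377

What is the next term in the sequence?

679

D1: 2, 14, 50, 110, 194
D2: 12, 36, 60, 84
D3: 24, 24, 24
The third differences are constant (24).
84 + 24 = 108;  194 + 108 = 302;  377 + 302 = 679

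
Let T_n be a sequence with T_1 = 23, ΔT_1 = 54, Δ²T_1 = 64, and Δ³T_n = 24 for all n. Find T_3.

Build the table forward from the leading diagonal:
D3: 24  24  24
D2: 64  88  112
D1: 54  118  206
T: 23  77  195

195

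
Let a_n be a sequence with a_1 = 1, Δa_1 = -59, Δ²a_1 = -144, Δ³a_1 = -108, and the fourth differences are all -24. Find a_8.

-8056

Build the table forward from the leading diagonal:
Δ⁴: -24  -24  -24  -24  -24  -24  -24  -24
Δ³: -108  -132  -156  -180  -204  -228  -252  -276
Δ²: -144  -252  -384  -540  -720  -924  -1152  -1404
Δ: -59  -203  -455  -839  -1379  -2099  -3023  -4175
a: 1  -58  -261  -716  -1555  -2934  -5033  -8056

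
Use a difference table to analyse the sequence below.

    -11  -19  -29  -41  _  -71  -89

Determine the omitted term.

-55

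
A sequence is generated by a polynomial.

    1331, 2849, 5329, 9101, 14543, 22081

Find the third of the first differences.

D1: 1518, 2480, 3772, 5442, 7538
D2: 962, 1292, 1670, 2096
D3: 330, 378, 426
D4: 48, 48

3772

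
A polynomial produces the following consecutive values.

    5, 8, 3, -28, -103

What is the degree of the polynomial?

Δ: 3, -5, -31, -75
Δ²: -8, -26, -44
Δ³: -18, -18
The third differences are constant, so the polynomial has degree 3.

3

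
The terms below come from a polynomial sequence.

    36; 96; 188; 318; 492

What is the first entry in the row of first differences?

60

Δ: 60, 92, 130, 174
Δ²: 32, 38, 44
Δ³: 6, 6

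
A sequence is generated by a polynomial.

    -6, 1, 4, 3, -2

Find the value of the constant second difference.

D1: 7, 3, -1, -5
D2: -4, -4, -4

-4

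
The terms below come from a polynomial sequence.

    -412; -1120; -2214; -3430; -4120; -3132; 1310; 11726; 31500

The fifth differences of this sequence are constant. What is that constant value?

120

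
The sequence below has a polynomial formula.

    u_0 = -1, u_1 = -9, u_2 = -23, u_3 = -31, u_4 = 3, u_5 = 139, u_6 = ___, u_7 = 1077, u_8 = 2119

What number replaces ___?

461

Using the first 6 terms:
-8  -14  -8  34  136
-6  6  42  102
12  36  60
24  24
Constant fourth difference = 24.
Extend forward: 60 + 24 = 84;  102 + 84 = 186;  136 + 186 = 322;  139 + 322 = 461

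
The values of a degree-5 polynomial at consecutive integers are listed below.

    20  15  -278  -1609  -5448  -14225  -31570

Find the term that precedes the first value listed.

Δ: -5  -293  -1331  -3839  -8777  -17345
Δ²: -288  -1038  -2508  -4938  -8568
Δ³: -750  -1470  -2430  -3630
Δ⁴: -720  -960  -1200
Δ⁵: -240  -240
The fifth differences are constant at -240.
Work back: -720 + 240 = -480;  -750 + 480 = -270;  -288 + 270 = -18;  -5 + 18 = 13;  20 − 13 = 7

7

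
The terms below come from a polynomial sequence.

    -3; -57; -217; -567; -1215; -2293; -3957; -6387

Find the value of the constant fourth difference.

First differences: -54, -160, -350, -648, -1078, -1664, -2430
Second differences: -106, -190, -298, -430, -586, -766
Third differences: -84, -108, -132, -156, -180
Fourth differences: -24, -24, -24, -24

-24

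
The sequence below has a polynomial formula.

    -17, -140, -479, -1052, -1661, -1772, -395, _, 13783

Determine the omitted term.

4036

Using the first 7 terms:
First differences: -123  -339  -573  -609  -111  1377
Second differences: -216  -234  -36  498  1488
Third differences: -18  198  534  990
Fourth differences: 216  336  456
Fifth differences: 120  120
Constant fifth difference = 120.
Extend forward: 456 + 120 = 576;  990 + 576 = 1566;  1488 + 1566 = 3054;  1377 + 3054 = 4431;  -395 + 4431 = 4036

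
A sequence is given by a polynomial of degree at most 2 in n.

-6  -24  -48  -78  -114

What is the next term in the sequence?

First differences: -18 , -24 , -30 , -36
Second differences: -6 , -6 , -6
The second differences are constant (-6).
-36 − 6 = -42;  -114 − 42 = -156

-156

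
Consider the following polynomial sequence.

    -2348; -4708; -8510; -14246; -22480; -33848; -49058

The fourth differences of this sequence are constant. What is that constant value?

-72

D1: -2360, -3802, -5736, -8234, -11368, -15210
D2: -1442, -1934, -2498, -3134, -3842
D3: -492, -564, -636, -708
D4: -72, -72, -72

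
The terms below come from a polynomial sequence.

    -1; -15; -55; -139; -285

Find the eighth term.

-1275

Δ: -14 , -40 , -84 , -146
Δ²: -26 , -44 , -62
Δ³: -18 , -18
Constant third difference = -18, so extend:
-62 − 18 = -80;  -146 − 80 = -226;  -285 − 226 = -511
-80 − 18 = -98;  -226 − 98 = -324;  -511 − 324 = -835
-98 − 18 = -116;  -324 − 116 = -440;  -835 − 440 = -1275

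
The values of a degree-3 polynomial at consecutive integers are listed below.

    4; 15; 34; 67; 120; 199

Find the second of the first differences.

19

D1: 11, 19, 33, 53, 79
D2: 8, 14, 20, 26
D3: 6, 6, 6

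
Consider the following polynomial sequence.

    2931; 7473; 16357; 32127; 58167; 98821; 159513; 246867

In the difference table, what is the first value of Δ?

4542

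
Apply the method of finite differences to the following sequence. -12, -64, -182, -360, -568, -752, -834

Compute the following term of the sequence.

Δ: -52 , -118 , -178 , -208 , -184 , -82
Δ²: -66 , -60 , -30 , 24 , 102
Δ³: 6 , 30 , 54 , 78
Δ⁴: 24 , 24 , 24
Fourth differences constant at 24.
78 + 24 = 102;  102 + 102 = 204;  -82 + 204 = 122;  -834 + 122 = -712

-712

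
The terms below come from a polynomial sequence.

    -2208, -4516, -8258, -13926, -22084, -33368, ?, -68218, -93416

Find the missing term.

-48486

Using the first 6 terms:
D1: -2308, -3742, -5668, -8158, -11284
D2: -1434, -1926, -2490, -3126
D3: -492, -564, -636
D4: -72, -72
Constant fourth difference = -72.
Extend forward: -636 − 72 = -708;  -3126 − 708 = -3834;  -11284 − 3834 = -15118;  -33368 − 15118 = -48486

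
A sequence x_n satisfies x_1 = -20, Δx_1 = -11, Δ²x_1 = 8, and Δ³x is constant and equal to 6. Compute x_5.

8

Build the table forward from the leading diagonal:
Δ³: 6  6  6  6  6
Δ²: 8  14  20  26  32
Δ: -11  -3  11  31  57
x: -20  -31  -34  -23  8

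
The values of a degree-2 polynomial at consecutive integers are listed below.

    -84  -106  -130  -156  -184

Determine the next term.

Δ: -22, -24, -26, -28
Δ²: -2, -2, -2
The second differences are constant (-2).
-28 − 2 = -30;  -184 − 30 = -214

-214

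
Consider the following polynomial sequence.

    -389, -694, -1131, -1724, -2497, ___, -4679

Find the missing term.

Using the first 5 terms:
D1: -305  -437  -593  -773
D2: -132  -156  -180
D3: -24  -24
Constant third difference = -24.
Extend forward: -180 − 24 = -204;  -773 − 204 = -977;  -2497 − 977 = -3474

-3474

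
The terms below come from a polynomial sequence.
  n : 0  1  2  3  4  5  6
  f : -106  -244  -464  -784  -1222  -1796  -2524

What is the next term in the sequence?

Δ: -138 , -220 , -320 , -438 , -574 , -728
Δ²: -82 , -100 , -118 , -136 , -154
Δ³: -18 , -18 , -18 , -18
Constant third difference = -18, so extend:
-154 − 18 = -172;  -728 − 172 = -900;  -2524 − 900 = -3424

-3424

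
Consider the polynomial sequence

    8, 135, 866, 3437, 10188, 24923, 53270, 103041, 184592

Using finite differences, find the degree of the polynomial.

5

First differences: 127, 731, 2571, 6751, 14735, 28347, 49771, 81551
Second differences: 604, 1840, 4180, 7984, 13612, 21424, 31780
Third differences: 1236, 2340, 3804, 5628, 7812, 10356
Fourth differences: 1104, 1464, 1824, 2184, 2544
Fifth differences: 360, 360, 360, 360
The fifth differences are constant, so the polynomial has degree 5.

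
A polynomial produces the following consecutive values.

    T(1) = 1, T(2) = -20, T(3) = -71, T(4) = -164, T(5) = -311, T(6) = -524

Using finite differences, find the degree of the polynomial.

First differences: -21, -51, -93, -147, -213
Second differences: -30, -42, -54, -66
Third differences: -12, -12, -12
The third differences are constant, so the polynomial has degree 3.

3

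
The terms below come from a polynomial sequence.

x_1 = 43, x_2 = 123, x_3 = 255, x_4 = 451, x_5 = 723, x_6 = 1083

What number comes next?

80 , 132 , 196 , 272 , 360
52 , 64 , 76 , 88
12 , 12 , 12
Third differences constant at 12.
88 + 12 = 100;  360 + 100 = 460;  1083 + 460 = 1543

1543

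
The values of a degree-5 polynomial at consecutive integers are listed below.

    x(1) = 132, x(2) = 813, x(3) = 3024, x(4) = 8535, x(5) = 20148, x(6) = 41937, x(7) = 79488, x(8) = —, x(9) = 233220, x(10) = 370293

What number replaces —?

Using the first 7 terms:
681  2211  5511  11613  21789  37551
1530  3300  6102  10176  15762
1770  2802  4074  5586
1032  1272  1512
240  240
Constant fifth difference = 240.
Extend forward: 1512 + 240 = 1752;  5586 + 1752 = 7338;  15762 + 7338 = 23100;  37551 + 23100 = 60651;  79488 + 60651 = 140139

140139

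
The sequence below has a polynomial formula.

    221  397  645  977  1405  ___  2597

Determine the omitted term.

Using the first 5 terms:
First differences: 176, 248, 332, 428
Second differences: 72, 84, 96
Third differences: 12, 12
Constant third difference = 12.
Extend forward: 96 + 12 = 108;  428 + 108 = 536;  1405 + 536 = 1941

1941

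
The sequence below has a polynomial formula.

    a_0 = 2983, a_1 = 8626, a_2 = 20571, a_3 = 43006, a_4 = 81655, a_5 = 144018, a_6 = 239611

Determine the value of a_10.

D1: 5643, 11945, 22435, 38649, 62363, 95593
D2: 6302, 10490, 16214, 23714, 33230
D3: 4188, 5724, 7500, 9516
D4: 1536, 1776, 2016
D5: 240, 240
The fifth differences are constant (240).
2016 + 240 = 2256;  9516 + 2256 = 11772;  33230 + 11772 = 45002;  95593 + 45002 = 140595;  239611 + 140595 = 380206
2256 + 240 = 2496;  11772 + 2496 = 14268;  45002 + 14268 = 59270;  140595 + 59270 = 199865;  380206 + 199865 = 580071
2496 + 240 = 2736;  14268 + 2736 = 17004;  59270 + 17004 = 76274;  199865 + 76274 = 276139;  580071 + 276139 = 856210
2736 + 240 = 2976;  17004 + 2976 = 19980;  76274 + 19980 = 96254;  276139 + 96254 = 372393;  856210 + 372393 = 1228603

1228603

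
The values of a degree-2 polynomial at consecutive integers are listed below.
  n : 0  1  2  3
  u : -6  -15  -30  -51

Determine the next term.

-78

Δ: -9 , -15 , -21
Δ²: -6 , -6
The second differences are constant (-6).
-21 − 6 = -27;  -51 − 27 = -78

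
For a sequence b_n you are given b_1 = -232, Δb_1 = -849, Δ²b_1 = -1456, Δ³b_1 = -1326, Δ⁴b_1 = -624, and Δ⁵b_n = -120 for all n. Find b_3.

-3386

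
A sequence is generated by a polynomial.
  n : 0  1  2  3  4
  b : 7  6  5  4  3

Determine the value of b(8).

-1

First differences: -1 , -1 , -1 , -1
Constant first difference = -1, so extend:
3 − 1 = 2
2 − 1 = 1
1 − 1 = 0
0 − 1 = -1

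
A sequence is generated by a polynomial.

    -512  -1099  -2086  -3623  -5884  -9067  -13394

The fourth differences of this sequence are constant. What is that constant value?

D1: -587, -987, -1537, -2261, -3183, -4327
D2: -400, -550, -724, -922, -1144
D3: -150, -174, -198, -222
D4: -24, -24, -24

-24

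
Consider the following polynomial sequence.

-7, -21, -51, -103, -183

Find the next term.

-297

D1: -14, -30, -52, -80
D2: -16, -22, -28
D3: -6, -6
The third differences are constant (-6).
-28 − 6 = -34;  -80 − 34 = -114;  -183 − 114 = -297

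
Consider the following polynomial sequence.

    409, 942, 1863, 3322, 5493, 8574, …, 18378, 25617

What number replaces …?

12787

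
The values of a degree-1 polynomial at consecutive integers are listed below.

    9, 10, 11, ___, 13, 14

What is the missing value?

Using the first 3 terms:
1  1
Constant first difference = 1.
Extend forward: 11 + 1 = 12

12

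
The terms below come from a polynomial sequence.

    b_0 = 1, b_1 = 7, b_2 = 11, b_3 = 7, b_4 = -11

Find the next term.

-49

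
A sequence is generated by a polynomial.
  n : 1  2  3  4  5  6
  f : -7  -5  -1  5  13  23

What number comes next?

35

2 , 4 , 6 , 8 , 10
2 , 2 , 2 , 2
Constant second difference = 2, so extend:
10 + 2 = 12;  23 + 12 = 35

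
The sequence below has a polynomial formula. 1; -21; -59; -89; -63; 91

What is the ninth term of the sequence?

2401

-22, -38, -30, 26, 154
-16, 8, 56, 128
24, 48, 72
24, 24
The fourth differences are constant (24).
72 + 24 = 96;  128 + 96 = 224;  154 + 224 = 378;  91 + 378 = 469
96 + 24 = 120;  224 + 120 = 344;  378 + 344 = 722;  469 + 722 = 1191
120 + 24 = 144;  344 + 144 = 488;  722 + 488 = 1210;  1191 + 1210 = 2401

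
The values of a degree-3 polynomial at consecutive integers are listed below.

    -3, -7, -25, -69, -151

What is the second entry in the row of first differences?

First differences: -4, -18, -44, -82
Second differences: -14, -26, -38
Third differences: -12, -12

-18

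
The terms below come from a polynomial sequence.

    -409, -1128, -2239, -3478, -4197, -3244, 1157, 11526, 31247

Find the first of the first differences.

-719

D1: -719, -1111, -1239, -719, 953, 4401, 10369, 19721
D2: -392, -128, 520, 1672, 3448, 5968, 9352
D3: 264, 648, 1152, 1776, 2520, 3384
D4: 384, 504, 624, 744, 864
D5: 120, 120, 120, 120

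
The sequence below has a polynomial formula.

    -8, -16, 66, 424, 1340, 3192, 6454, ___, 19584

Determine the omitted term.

11696

Using the first 7 terms:
D1: -8, 82, 358, 916, 1852, 3262
D2: 90, 276, 558, 936, 1410
D3: 186, 282, 378, 474
D4: 96, 96, 96
Constant fourth difference = 96.
Extend forward: 474 + 96 = 570;  1410 + 570 = 1980;  3262 + 1980 = 5242;  6454 + 5242 = 11696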